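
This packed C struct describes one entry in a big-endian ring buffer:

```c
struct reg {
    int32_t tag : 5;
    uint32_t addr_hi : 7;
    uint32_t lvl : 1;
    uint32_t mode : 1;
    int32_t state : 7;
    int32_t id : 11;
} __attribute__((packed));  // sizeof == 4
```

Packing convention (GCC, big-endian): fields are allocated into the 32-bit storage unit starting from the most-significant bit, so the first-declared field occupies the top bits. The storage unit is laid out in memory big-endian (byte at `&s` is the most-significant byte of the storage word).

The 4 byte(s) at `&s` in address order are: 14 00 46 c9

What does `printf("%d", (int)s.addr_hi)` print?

64

[0]=0x14 [1]=0x00 [2]=0x46 [3]=0xc9 (big-endian) → word 0x140046c9
tag [27+:5] = (word>>27) & 0x1f = 2
addr_hi [20+:7] = (word>>20) & 0x7f = 64  ←
lvl [19+:1] = (word>>19) & 0x1 = 0
mode [18+:1] = (word>>18) & 0x1 = 0
state [11+:7] = (word>>11) & 0x7f = 8
id [0+:11] = (word>>0) & 0x7ff = 1737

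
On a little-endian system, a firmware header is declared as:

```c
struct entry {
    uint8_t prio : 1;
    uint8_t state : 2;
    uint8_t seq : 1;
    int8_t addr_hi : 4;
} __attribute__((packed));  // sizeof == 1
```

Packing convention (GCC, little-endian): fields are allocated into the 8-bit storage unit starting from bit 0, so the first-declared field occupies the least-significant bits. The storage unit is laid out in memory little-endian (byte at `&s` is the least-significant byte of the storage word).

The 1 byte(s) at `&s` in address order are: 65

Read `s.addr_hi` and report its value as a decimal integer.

[0]=0x65 (little-endian) → word 0x65
prio:1 @ bit 0 → (0x65>>0)&0x1 = 0x1
state:2 @ bit 1 → (0x65>>1)&0x3 = 0x2
seq:1 @ bit 3 → (0x65>>3)&0x1 = 0x0
addr_hi:4 @ bit 4 → (0x65>>4)&0xf = 0x6  ←
addr_hi signed 4b, MSB=0: value = 6

6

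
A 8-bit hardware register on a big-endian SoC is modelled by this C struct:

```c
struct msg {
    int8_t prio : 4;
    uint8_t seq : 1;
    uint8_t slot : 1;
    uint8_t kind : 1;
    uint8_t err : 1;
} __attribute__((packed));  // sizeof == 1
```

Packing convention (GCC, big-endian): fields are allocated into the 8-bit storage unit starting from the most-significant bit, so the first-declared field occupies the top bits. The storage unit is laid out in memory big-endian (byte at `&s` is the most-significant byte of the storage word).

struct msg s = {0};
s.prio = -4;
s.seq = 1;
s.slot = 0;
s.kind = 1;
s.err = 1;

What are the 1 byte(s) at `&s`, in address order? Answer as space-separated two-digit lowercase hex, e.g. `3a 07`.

prio:4 = -4 → 0xc << 4 → word 0xc0
seq:1 = 1 → 0x1 << 3 → word 0xc8
slot:1 = 0 → 0x0 << 2 → word 0xc8
kind:1 = 1 → 0x1 << 1 → word 0xca
err:1 = 1 → 0x1 << 0 → word 0xcb
word = 0xcb → big-endian bytes:
  [0]=0xcb

cb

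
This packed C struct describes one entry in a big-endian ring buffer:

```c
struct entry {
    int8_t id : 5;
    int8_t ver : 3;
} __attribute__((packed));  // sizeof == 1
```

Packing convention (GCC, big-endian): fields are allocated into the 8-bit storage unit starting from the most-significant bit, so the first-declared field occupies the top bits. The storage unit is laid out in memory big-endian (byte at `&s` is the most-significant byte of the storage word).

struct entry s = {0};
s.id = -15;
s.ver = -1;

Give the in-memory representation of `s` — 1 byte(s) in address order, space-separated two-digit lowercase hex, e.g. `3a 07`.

8f

id:5 = -15 → 0x11 << 3 → word 0x88
ver:3 = -1 → 0x7 << 0 → word 0x8f
word = 0x8f → big-endian bytes:
  [0]=0x8f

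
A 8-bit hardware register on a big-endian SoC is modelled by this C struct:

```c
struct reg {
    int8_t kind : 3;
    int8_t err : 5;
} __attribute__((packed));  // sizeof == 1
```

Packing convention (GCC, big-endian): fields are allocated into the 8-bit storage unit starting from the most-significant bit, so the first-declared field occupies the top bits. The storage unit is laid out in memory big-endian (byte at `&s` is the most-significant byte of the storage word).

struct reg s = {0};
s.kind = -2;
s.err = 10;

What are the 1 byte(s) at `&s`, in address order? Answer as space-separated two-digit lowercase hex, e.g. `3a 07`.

ca

[5+:3] kind=-2 & 0x7 = 0x6; word=0xc0
[0+:5] err=10 & 0x1f = 0xa; word=0xca
word = 0xca → big-endian bytes:
  [0]=0xca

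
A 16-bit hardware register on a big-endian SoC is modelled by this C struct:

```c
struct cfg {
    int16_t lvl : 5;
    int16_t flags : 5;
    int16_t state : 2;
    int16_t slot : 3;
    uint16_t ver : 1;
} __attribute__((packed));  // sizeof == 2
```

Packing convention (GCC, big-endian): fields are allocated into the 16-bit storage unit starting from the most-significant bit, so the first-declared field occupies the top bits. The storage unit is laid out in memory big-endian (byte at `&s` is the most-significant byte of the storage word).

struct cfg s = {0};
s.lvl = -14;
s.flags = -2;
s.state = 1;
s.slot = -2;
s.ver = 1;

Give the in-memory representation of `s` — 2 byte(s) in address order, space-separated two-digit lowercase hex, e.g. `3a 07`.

97 9d

[11+:5] lvl=-14 & 0x1f = 0x12; word=0x9000
[6+:5] flags=-2 & 0x1f = 0x1e; word=0x9780
[4+:2] state=1 & 0x3 = 0x1; word=0x9790
[1+:3] slot=-2 & 0x7 = 0x6; word=0x979c
[0+:1] ver=1 & 0x1 = 0x1; word=0x979d
word = 0x979d → big-endian bytes:
  [0]=0x97  [1]=0x9d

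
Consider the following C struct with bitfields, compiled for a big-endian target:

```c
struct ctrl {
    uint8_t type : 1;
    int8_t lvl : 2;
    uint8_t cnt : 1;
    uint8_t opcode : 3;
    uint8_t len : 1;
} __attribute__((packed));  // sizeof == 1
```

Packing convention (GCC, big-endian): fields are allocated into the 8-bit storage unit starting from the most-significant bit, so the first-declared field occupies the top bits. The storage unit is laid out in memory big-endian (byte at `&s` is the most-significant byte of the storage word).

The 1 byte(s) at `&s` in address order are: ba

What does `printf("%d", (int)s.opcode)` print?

5

[0]=0xba (big-endian) → word 0xba
type:1 @ bit 7 → (0xba>>7)&0x1 = 0x1
lvl:2 @ bit 5 → (0xba>>5)&0x3 = 0x1
cnt:1 @ bit 4 → (0xba>>4)&0x1 = 0x1
opcode:3 @ bit 1 → (0xba>>1)&0x7 = 0x5  ←
len:1 @ bit 0 → (0xba>>0)&0x1 = 0x0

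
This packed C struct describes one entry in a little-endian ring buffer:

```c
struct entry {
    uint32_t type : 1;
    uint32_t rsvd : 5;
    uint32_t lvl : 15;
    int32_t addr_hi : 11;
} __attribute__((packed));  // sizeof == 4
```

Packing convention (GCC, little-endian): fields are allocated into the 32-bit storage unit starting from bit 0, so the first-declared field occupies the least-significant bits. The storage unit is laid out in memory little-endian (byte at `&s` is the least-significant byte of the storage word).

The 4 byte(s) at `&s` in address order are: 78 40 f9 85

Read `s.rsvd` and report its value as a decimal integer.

[0]=0x78 [1]=0x40 [2]=0xf9 [3]=0x85 (little-endian) → word 0x85f94078
type [0+:1] = (word>>0) & 0x1 = 0
rsvd [1+:5] = (word>>1) & 0x1f = 28  ←
lvl [6+:15] = (word>>6) & 0x7fff = 25857
addr_hi [21+:11] = (word>>21) & 0x7ff = 1071

28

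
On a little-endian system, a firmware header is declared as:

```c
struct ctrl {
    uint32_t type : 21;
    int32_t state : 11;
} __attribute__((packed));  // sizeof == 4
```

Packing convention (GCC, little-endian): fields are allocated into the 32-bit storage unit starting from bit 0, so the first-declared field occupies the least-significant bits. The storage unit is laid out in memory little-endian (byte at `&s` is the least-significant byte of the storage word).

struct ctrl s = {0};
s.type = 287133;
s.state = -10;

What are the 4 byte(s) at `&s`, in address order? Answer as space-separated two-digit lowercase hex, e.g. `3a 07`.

9d 61 c4 fe

[0+:21] type=287133 & 0x1fffff = 0x4619d; word=0x0004619d
[21+:11] state=-10 & 0x7ff = 0x7f6; word=0xfec4619d
word = 0xfec4619d → little-endian bytes:
  [0]=0x9d  [1]=0x61  [2]=0xc4  [3]=0xfe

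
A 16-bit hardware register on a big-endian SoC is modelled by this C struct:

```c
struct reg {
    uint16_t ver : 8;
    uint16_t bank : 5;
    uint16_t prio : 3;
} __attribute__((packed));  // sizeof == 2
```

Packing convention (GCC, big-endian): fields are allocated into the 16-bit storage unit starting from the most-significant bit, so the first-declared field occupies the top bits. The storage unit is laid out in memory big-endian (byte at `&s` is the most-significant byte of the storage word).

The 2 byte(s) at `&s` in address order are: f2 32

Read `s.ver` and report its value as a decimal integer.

242

[0]=0xf2 [1]=0x32 (big-endian) → word 0xf232
ver:8 @ bit 8 → (0xf232>>8)&0xff = 0xf2  ←
bank:5 @ bit 3 → (0xf232>>3)&0x1f = 0x6
prio:3 @ bit 0 → (0xf232>>0)&0x7 = 0x2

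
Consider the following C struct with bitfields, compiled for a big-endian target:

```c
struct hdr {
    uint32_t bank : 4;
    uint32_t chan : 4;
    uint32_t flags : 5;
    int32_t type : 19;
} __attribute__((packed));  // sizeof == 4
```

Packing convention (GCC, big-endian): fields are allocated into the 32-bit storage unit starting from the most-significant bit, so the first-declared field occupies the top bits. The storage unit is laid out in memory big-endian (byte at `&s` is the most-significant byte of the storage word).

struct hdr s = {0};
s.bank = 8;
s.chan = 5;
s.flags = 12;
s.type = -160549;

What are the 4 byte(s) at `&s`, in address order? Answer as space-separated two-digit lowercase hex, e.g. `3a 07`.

85 65 8c db

bank:4 = 8 → 0x8 << 28 → word 0x80000000
chan:4 = 5 → 0x5 << 24 → word 0x85000000
flags:5 = 12 → 0xc << 19 → word 0x85600000
type:19 = -160549 → 0x58cdb << 0 → word 0x85658cdb
word = 0x85658cdb → big-endian bytes:
  [0]=0x85  [1]=0x65  [2]=0x8c  [3]=0xdb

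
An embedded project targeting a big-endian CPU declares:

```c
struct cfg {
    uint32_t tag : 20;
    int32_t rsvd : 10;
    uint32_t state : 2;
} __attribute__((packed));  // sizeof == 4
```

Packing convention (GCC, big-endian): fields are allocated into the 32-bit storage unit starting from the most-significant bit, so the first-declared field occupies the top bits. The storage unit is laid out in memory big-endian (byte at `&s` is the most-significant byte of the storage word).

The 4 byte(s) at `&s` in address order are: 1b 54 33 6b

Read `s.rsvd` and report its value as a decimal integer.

218

[0]=0x1b [1]=0x54 [2]=0x33 [3]=0x6b (big-endian) → word 0x1b54336b
tag [12+:20] = (word>>12) & 0xfffff = 111939
rsvd [2+:10] = (word>>2) & 0x3ff = 218  ←
state [0+:2] = (word>>0) & 0x3 = 3
rsvd signed 10b, MSB=0: value = 218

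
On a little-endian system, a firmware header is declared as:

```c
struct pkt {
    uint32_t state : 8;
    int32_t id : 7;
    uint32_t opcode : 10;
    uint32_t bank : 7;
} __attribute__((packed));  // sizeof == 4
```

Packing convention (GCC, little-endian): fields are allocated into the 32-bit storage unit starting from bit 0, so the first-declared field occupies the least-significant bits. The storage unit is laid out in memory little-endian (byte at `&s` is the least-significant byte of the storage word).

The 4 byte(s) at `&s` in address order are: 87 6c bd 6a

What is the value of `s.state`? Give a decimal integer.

[0]=0x87 [1]=0x6c [2]=0xbd [3]=0x6a (little-endian) → word 0x6abd6c87
state [0+:8] = (word>>0) & 0xff = 135  ←
id [8+:7] = (word>>8) & 0x7f = 108
opcode [15+:10] = (word>>15) & 0x3ff = 378
bank [25+:7] = (word>>25) & 0x7f = 53

135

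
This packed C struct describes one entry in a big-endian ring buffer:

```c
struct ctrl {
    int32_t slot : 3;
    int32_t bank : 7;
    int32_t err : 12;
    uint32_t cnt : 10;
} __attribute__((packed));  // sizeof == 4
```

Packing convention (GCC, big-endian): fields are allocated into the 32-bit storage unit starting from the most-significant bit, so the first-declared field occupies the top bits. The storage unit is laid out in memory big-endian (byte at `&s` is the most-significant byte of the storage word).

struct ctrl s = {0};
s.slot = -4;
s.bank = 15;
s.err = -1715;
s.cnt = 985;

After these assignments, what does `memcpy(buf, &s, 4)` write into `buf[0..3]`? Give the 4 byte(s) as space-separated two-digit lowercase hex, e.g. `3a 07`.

83 e5 37 d9

[29+:3] slot=-4 & 0x7 = 0x4; word=0x80000000
[22+:7] bank=15 & 0x7f = 0xf; word=0x83c00000
[10+:12] err=-1715 & 0xfff = 0x94d; word=0x83e53400
[0+:10] cnt=985 & 0x3ff = 0x3d9; word=0x83e537d9
word = 0x83e537d9 → big-endian bytes:
  [0]=0x83  [1]=0xe5  [2]=0x37  [3]=0xd9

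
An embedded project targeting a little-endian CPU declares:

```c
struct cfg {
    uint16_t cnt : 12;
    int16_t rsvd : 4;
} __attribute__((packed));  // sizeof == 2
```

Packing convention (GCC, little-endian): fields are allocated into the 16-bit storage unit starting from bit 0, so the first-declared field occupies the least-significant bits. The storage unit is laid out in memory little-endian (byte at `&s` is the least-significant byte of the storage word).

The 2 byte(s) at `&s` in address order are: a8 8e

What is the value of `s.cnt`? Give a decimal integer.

3752

[0]=0xa8 [1]=0x8e (little-endian) → word 0x8ea8
cnt:12 @ bit 0 → (0x8ea8>>0)&0xfff = 0xea8  ←
rsvd:4 @ bit 12 → (0x8ea8>>12)&0xf = 0x8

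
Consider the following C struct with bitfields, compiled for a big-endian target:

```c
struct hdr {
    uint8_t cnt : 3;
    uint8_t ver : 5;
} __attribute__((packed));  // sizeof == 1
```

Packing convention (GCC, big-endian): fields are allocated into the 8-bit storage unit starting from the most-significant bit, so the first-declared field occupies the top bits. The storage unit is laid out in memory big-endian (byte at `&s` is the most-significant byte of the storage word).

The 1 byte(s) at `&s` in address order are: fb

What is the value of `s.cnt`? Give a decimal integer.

[0]=0xfb (big-endian) → word 0xfb
cnt [5+:3] = (word>>5) & 0x7 = 7  ←
ver [0+:5] = (word>>0) & 0x1f = 27

7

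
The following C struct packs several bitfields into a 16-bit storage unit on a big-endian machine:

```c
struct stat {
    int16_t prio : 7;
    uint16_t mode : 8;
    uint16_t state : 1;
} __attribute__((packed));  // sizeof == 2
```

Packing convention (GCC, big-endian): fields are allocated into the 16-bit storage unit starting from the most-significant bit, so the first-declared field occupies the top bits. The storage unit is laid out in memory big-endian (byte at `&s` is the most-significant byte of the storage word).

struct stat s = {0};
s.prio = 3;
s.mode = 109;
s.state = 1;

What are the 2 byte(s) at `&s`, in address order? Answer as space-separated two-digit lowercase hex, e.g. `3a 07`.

06 db

[9+:7] prio=3 & 0x7f = 0x3; word=0x0600
[1+:8] mode=109 & 0xff = 0x6d; word=0x06da
[0+:1] state=1 & 0x1 = 0x1; word=0x06db
word = 0x06db → big-endian bytes:
  [0]=0x06  [1]=0xdb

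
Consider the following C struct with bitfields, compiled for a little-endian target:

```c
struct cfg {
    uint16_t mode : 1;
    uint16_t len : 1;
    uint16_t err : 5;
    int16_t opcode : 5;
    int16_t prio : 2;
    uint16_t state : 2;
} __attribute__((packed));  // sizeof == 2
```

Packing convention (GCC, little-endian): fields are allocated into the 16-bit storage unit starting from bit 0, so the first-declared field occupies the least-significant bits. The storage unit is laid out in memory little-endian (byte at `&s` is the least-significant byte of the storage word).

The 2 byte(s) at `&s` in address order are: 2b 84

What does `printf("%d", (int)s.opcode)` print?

[0]=0x2b [1]=0x84 (little-endian) → word 0x842b
mode [0+:1] = (word>>0) & 0x1 = 1
len [1+:1] = (word>>1) & 0x1 = 1
err [2+:5] = (word>>2) & 0x1f = 10
opcode [7+:5] = (word>>7) & 0x1f = 8  ←
prio [12+:2] = (word>>12) & 0x3 = 0
state [14+:2] = (word>>14) & 0x3 = 2
opcode signed 5b, MSB=0: value = 8

8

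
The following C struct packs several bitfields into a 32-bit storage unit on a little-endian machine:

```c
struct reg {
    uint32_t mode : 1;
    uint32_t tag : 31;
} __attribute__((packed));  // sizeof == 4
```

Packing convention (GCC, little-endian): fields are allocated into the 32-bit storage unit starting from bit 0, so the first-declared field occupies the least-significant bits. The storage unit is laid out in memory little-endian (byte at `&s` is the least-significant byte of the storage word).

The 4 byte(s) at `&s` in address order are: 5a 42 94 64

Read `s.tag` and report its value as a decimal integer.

843718957

[0]=0x5a [1]=0x42 [2]=0x94 [3]=0x64 (little-endian) → word 0x6494425a
mode [0+:1] = (word>>0) & 0x1 = 0
tag [1+:31] = (word>>1) & 0x7fffffff = 843718957  ←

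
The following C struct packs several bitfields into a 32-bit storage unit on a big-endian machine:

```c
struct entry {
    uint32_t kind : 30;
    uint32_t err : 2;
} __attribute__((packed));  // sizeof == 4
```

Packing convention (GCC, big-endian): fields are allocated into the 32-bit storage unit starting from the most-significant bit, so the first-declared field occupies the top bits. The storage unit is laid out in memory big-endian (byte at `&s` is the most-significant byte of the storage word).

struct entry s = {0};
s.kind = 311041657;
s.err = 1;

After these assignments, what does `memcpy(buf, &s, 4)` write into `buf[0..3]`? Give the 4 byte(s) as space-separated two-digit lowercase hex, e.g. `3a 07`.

4a 28 79 e5

[2+:30] kind=311041657 & 0x3fffffff = 0x128a1e79; word=0x4a2879e4
[0+:2] err=1 & 0x3 = 0x1; word=0x4a2879e5
word = 0x4a2879e5 → big-endian bytes:
  [0]=0x4a  [1]=0x28  [2]=0x79  [3]=0xe5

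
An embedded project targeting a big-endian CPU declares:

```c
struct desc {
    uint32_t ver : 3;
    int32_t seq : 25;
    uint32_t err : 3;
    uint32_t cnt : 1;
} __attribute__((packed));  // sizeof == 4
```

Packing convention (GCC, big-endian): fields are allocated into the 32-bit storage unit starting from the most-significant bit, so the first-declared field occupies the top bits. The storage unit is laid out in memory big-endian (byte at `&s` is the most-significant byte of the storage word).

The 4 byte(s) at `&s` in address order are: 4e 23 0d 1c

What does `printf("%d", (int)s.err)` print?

[0]=0x4e [1]=0x23 [2]=0x0d [3]=0x1c (big-endian) → word 0x4e230d1c
ver [29+:3] = (word>>29) & 0x7 = 2
seq [4+:25] = (word>>4) & 0x1ffffff = 14823633
err [1+:3] = (word>>1) & 0x7 = 6  ←
cnt [0+:1] = (word>>0) & 0x1 = 0

6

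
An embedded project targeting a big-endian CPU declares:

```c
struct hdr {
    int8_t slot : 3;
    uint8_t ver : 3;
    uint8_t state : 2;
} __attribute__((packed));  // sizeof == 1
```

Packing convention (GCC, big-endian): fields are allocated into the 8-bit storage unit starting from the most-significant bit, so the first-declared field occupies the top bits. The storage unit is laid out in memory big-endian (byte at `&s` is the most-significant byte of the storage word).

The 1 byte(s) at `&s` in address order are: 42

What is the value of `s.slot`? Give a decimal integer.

[0]=0x42 (big-endian) → word 0x42
slot [5+:3] = (word>>5) & 0x7 = 2  ←
ver [2+:3] = (word>>2) & 0x7 = 0
state [0+:2] = (word>>0) & 0x3 = 2
slot signed 3b, MSB=0: value = 2

2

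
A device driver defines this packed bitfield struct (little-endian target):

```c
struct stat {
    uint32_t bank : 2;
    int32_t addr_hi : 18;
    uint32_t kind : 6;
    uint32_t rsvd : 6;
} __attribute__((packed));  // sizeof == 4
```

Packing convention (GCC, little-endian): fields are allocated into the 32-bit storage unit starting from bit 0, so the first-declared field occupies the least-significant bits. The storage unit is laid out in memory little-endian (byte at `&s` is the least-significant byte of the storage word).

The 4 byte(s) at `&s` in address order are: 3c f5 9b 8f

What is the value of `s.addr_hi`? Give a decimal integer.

[0]=0x3c [1]=0xf5 [2]=0x9b [3]=0x8f (little-endian) → word 0x8f9bf53c
bank:2 @ bit 0 → (0x8f9bf53c>>0)&0x3 = 0x0
addr_hi:18 @ bit 2 → (0x8f9bf53c>>2)&0x3ffff = 0x2fd4f  ←
kind:6 @ bit 20 → (0x8f9bf53c>>20)&0x3f = 0x39
rsvd:6 @ bit 26 → (0x8f9bf53c>>26)&0x3f = 0x23
addr_hi signed 18b, MSB=1: 195919 - 262144 = -66225

-66225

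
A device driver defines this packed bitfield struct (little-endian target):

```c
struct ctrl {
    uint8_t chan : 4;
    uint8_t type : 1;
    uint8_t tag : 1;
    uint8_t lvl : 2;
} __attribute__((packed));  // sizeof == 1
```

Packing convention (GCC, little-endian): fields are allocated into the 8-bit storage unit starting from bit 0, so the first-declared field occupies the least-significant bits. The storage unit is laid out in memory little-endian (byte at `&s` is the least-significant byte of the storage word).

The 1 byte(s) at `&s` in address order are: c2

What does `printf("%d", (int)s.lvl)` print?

3

[0]=0xc2 (little-endian) → word 0xc2
chan:4 @ bit 0 → (0xc2>>0)&0xf = 0x2
type:1 @ bit 4 → (0xc2>>4)&0x1 = 0x0
tag:1 @ bit 5 → (0xc2>>5)&0x1 = 0x0
lvl:2 @ bit 6 → (0xc2>>6)&0x3 = 0x3  ←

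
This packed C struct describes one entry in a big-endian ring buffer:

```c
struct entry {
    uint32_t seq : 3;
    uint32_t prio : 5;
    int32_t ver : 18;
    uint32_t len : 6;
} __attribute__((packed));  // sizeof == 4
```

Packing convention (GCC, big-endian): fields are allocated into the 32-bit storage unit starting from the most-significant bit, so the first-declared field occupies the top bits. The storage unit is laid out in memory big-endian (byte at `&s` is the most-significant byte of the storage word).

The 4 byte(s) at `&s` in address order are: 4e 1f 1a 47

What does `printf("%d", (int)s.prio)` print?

14

[0]=0x4e [1]=0x1f [2]=0x1a [3]=0x47 (big-endian) → word 0x4e1f1a47
seq:3 @ bit 29 → (0x4e1f1a47>>29)&0x7 = 0x2
prio:5 @ bit 24 → (0x4e1f1a47>>24)&0x1f = 0xe  ←
ver:18 @ bit 6 → (0x4e1f1a47>>6)&0x3ffff = 0x7c69
len:6 @ bit 0 → (0x4e1f1a47>>0)&0x3f = 0x7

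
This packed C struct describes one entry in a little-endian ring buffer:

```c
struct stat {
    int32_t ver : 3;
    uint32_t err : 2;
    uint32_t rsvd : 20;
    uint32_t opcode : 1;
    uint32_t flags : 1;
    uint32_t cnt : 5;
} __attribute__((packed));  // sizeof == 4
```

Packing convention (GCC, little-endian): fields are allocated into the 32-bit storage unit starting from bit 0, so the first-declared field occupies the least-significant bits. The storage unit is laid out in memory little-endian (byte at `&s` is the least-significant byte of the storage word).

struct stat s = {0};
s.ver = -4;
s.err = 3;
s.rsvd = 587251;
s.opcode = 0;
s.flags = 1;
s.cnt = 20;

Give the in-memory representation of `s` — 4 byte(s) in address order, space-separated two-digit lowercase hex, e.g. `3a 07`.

7c be 1e a5

ver (3b) val=-4 bits=0x4 at bit 0: 0x00000004
err (2b) val=3 bits=0x3 at bit 3: 0x0000001c
rsvd (20b) val=587251 bits=0x8f5f3 at bit 5: 0x011ebe7c
opcode (1b) val=0 bits=0x0 at bit 25: 0x011ebe7c
flags (1b) val=1 bits=0x1 at bit 26: 0x051ebe7c
cnt (5b) val=20 bits=0x14 at bit 27: 0xa51ebe7c
word = 0xa51ebe7c → little-endian bytes:
  [0]=0x7c  [1]=0xbe  [2]=0x1e  [3]=0xa5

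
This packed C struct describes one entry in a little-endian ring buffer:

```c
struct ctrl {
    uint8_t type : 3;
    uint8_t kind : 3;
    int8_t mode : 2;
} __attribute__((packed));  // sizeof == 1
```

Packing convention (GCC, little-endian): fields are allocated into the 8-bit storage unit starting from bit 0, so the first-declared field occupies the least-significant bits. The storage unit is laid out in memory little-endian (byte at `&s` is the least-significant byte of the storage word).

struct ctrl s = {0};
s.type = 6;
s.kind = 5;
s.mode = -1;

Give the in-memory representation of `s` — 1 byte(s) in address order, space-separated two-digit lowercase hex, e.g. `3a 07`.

ee

[0+:3] type=6 & 0x7 = 0x6; word=0x06
[3+:3] kind=5 & 0x7 = 0x5; word=0x2e
[6+:2] mode=-1 & 0x3 = 0x3; word=0xee
word = 0xee → little-endian bytes:
  [0]=0xee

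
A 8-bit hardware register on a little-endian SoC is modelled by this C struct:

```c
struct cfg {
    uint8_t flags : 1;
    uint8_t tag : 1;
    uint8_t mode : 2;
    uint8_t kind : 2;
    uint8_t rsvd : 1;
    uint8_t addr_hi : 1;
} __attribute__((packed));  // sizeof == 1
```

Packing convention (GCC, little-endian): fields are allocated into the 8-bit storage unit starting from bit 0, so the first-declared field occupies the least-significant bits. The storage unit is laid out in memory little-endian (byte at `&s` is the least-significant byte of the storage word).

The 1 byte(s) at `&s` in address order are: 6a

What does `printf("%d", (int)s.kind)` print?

2

[0]=0x6a (little-endian) → word 0x6a
flags [0+:1] = (word>>0) & 0x1 = 0
tag [1+:1] = (word>>1) & 0x1 = 1
mode [2+:2] = (word>>2) & 0x3 = 2
kind [4+:2] = (word>>4) & 0x3 = 2  ←
rsvd [6+:1] = (word>>6) & 0x1 = 1
addr_hi [7+:1] = (word>>7) & 0x1 = 0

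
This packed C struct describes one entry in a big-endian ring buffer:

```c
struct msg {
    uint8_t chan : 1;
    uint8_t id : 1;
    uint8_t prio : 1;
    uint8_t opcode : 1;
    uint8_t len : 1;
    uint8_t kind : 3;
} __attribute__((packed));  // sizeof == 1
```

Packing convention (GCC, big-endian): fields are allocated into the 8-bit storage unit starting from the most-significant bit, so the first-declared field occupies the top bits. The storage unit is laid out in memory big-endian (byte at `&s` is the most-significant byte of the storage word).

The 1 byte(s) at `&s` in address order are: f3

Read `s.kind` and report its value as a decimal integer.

[0]=0xf3 (big-endian) → word 0xf3
chan:1 @ bit 7 → (0xf3>>7)&0x1 = 0x1
id:1 @ bit 6 → (0xf3>>6)&0x1 = 0x1
prio:1 @ bit 5 → (0xf3>>5)&0x1 = 0x1
opcode:1 @ bit 4 → (0xf3>>4)&0x1 = 0x1
len:1 @ bit 3 → (0xf3>>3)&0x1 = 0x0
kind:3 @ bit 0 → (0xf3>>0)&0x7 = 0x3  ←

3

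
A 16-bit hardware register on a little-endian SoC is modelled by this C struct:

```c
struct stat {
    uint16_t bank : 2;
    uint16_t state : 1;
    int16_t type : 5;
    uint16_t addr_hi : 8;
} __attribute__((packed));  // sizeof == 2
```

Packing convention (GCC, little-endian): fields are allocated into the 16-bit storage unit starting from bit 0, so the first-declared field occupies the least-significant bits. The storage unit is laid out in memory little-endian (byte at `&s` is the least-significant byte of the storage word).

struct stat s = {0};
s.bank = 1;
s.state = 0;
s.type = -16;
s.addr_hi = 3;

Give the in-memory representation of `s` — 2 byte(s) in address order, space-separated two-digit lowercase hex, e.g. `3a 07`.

81 03

[0+:2] bank=1 & 0x3 = 0x1; word=0x0001
[2+:1] state=0 & 0x1 = 0x0; word=0x0001
[3+:5] type=-16 & 0x1f = 0x10; word=0x0081
[8+:8] addr_hi=3 & 0xff = 0x3; word=0x0381
word = 0x0381 → little-endian bytes:
  [0]=0x81  [1]=0x03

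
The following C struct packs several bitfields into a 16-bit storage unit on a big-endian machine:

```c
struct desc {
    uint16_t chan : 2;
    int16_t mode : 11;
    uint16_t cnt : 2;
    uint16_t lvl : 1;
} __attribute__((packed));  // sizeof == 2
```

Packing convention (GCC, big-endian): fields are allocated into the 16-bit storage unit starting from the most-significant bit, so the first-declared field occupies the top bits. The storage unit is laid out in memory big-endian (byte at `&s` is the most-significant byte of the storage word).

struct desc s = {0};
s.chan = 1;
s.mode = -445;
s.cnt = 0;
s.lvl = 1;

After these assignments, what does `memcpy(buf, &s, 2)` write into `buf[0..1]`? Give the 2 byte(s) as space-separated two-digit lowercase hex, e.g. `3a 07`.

72 19

chan (2b) val=1 bits=0x1 at bit 14: 0x4000
mode (11b) val=-445 bits=0x643 at bit 3: 0x7218
cnt (2b) val=0 bits=0x0 at bit 1: 0x7218
lvl (1b) val=1 bits=0x1 at bit 0: 0x7219
word = 0x7219 → big-endian bytes:
  [0]=0x72  [1]=0x19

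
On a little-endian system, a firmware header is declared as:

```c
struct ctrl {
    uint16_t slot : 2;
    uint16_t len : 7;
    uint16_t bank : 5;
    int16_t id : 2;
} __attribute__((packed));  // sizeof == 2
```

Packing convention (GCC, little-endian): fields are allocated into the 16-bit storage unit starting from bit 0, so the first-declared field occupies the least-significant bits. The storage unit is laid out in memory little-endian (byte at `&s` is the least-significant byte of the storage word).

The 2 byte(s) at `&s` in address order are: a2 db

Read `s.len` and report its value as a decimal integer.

[0]=0xa2 [1]=0xdb (little-endian) → word 0xdba2
slot:2 @ bit 0 → (0xdba2>>0)&0x3 = 0x2
len:7 @ bit 2 → (0xdba2>>2)&0x7f = 0x68  ←
bank:5 @ bit 9 → (0xdba2>>9)&0x1f = 0xd
id:2 @ bit 14 → (0xdba2>>14)&0x3 = 0x3

104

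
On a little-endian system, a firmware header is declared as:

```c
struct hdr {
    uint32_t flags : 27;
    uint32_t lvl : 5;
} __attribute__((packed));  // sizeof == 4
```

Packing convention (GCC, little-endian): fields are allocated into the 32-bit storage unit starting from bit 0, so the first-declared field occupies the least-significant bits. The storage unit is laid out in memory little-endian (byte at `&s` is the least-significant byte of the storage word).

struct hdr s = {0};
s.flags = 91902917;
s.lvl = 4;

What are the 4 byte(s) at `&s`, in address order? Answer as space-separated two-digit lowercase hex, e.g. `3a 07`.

[0+:27] flags=91902917 & 0x7ffffff = 0x57a53c5; word=0x057a53c5
[27+:5] lvl=4 & 0x1f = 0x4; word=0x257a53c5
word = 0x257a53c5 → little-endian bytes:
  [0]=0xc5  [1]=0x53  [2]=0x7a  [3]=0x25

c5 53 7a 25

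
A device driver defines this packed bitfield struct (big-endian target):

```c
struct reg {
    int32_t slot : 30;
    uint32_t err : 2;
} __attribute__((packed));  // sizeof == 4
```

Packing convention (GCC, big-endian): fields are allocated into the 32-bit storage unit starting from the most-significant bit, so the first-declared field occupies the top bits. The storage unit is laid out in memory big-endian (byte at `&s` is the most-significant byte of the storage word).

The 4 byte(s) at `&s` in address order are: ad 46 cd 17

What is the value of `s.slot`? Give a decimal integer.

-346967227

[0]=0xad [1]=0x46 [2]=0xcd [3]=0x17 (big-endian) → word 0xad46cd17
slot:30 @ bit 2 → (0xad46cd17>>2)&0x3fffffff = 0x2b51b345  ←
err:2 @ bit 0 → (0xad46cd17>>0)&0x3 = 0x3
slot signed 30b, MSB=1: 726774597 - 1073741824 = -346967227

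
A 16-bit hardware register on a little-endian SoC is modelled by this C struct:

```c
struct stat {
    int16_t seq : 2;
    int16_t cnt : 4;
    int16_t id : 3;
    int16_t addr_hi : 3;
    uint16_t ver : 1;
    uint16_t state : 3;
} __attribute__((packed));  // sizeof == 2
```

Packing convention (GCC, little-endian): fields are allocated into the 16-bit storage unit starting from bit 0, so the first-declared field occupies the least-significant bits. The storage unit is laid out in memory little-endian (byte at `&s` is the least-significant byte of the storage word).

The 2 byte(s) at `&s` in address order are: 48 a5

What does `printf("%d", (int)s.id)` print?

-3

[0]=0x48 [1]=0xa5 (little-endian) → word 0xa548
seq [0+:2] = (word>>0) & 0x3 = 0
cnt [2+:4] = (word>>2) & 0xf = 2
id [6+:3] = (word>>6) & 0x7 = 5  ←
addr_hi [9+:3] = (word>>9) & 0x7 = 2
ver [12+:1] = (word>>12) & 0x1 = 0
state [13+:3] = (word>>13) & 0x7 = 5
id signed 3b, MSB=1: 5 - 8 = -3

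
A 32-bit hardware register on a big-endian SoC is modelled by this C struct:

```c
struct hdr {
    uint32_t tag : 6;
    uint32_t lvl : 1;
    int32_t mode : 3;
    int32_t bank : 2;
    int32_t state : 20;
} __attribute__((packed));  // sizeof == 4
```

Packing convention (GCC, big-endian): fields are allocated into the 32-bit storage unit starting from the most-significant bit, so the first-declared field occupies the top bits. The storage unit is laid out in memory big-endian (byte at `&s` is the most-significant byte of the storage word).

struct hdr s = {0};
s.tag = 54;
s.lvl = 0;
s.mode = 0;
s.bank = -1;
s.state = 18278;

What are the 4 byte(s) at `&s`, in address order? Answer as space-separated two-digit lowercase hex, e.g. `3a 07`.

d8 30 47 66

tag (6b) val=54 bits=0x36 at bit 26: 0xd8000000
lvl (1b) val=0 bits=0x0 at bit 25: 0xd8000000
mode (3b) val=0 bits=0x0 at bit 22: 0xd8000000
bank (2b) val=-1 bits=0x3 at bit 20: 0xd8300000
state (20b) val=18278 bits=0x4766 at bit 0: 0xd8304766
word = 0xd8304766 → big-endian bytes:
  [0]=0xd8  [1]=0x30  [2]=0x47  [3]=0x66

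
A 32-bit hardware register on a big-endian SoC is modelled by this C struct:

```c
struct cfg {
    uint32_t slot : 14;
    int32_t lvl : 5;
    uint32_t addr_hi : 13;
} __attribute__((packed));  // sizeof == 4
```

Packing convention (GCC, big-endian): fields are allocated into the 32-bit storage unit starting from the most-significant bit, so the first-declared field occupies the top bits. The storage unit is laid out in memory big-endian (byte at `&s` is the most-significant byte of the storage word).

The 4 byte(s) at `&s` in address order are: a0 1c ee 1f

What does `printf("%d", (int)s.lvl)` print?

7

[0]=0xa0 [1]=0x1c [2]=0xee [3]=0x1f (big-endian) → word 0xa01cee1f
slot [18+:14] = (word>>18) & 0x3fff = 10247
lvl [13+:5] = (word>>13) & 0x1f = 7  ←
addr_hi [0+:13] = (word>>0) & 0x1fff = 3615
lvl signed 5b, MSB=0: value = 7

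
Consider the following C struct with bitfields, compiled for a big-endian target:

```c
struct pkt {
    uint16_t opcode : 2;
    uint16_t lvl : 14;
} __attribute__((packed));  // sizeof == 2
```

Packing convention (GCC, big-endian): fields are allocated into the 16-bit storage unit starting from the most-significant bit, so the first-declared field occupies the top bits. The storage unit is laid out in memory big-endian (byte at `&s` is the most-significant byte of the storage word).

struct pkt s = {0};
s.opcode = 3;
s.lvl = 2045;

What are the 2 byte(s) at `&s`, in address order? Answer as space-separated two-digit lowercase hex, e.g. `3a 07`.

c7 fd

opcode (2b) val=3 bits=0x3 at bit 14: 0xc000
lvl (14b) val=2045 bits=0x7fd at bit 0: 0xc7fd
word = 0xc7fd → big-endian bytes:
  [0]=0xc7  [1]=0xfd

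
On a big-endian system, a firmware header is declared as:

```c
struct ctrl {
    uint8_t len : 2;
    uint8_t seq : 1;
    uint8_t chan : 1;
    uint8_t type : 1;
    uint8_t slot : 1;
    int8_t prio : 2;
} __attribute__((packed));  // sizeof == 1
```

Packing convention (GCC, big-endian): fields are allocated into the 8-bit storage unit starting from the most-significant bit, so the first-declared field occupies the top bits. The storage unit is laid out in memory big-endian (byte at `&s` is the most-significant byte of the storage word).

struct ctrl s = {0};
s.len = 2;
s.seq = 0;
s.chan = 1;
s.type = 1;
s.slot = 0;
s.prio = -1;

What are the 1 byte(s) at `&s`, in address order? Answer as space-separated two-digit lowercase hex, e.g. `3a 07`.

9b

len:2 = 2 → 0x2 << 6 → word 0x80
seq:1 = 0 → 0x0 << 5 → word 0x80
chan:1 = 1 → 0x1 << 4 → word 0x90
type:1 = 1 → 0x1 << 3 → word 0x98
slot:1 = 0 → 0x0 << 2 → word 0x98
prio:2 = -1 → 0x3 << 0 → word 0x9b
word = 0x9b → big-endian bytes:
  [0]=0x9b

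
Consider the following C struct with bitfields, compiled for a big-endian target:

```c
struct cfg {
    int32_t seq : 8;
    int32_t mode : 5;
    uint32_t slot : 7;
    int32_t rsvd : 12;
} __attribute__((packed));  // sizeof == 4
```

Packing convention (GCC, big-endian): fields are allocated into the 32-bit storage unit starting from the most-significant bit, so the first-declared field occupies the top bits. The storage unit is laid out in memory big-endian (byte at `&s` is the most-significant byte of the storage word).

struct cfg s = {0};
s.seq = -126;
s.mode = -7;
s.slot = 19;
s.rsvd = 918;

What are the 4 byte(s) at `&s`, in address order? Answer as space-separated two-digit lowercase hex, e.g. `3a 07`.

82 c9 33 96

[24+:8] seq=-126 & 0xff = 0x82; word=0x82000000
[19+:5] mode=-7 & 0x1f = 0x19; word=0x82c80000
[12+:7] slot=19 & 0x7f = 0x13; word=0x82c93000
[0+:12] rsvd=918 & 0xfff = 0x396; word=0x82c93396
word = 0x82c93396 → big-endian bytes:
  [0]=0x82  [1]=0xc9  [2]=0x33  [3]=0x96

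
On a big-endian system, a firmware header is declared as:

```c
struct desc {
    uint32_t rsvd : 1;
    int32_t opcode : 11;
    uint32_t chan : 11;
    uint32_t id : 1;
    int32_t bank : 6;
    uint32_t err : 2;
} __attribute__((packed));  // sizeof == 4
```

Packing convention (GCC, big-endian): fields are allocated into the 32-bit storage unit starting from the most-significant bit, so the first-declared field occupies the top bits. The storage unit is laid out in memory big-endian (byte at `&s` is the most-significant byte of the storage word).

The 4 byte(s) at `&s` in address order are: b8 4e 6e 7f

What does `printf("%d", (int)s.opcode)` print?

900

[0]=0xb8 [1]=0x4e [2]=0x6e [3]=0x7f (big-endian) → word 0xb84e6e7f
rsvd:1 @ bit 31 → (0xb84e6e7f>>31)&0x1 = 0x1
opcode:11 @ bit 20 → (0xb84e6e7f>>20)&0x7ff = 0x384  ←
chan:11 @ bit 9 → (0xb84e6e7f>>9)&0x7ff = 0x737
id:1 @ bit 8 → (0xb84e6e7f>>8)&0x1 = 0x0
bank:6 @ bit 2 → (0xb84e6e7f>>2)&0x3f = 0x1f
err:2 @ bit 0 → (0xb84e6e7f>>0)&0x3 = 0x3
opcode signed 11b, MSB=0: value = 900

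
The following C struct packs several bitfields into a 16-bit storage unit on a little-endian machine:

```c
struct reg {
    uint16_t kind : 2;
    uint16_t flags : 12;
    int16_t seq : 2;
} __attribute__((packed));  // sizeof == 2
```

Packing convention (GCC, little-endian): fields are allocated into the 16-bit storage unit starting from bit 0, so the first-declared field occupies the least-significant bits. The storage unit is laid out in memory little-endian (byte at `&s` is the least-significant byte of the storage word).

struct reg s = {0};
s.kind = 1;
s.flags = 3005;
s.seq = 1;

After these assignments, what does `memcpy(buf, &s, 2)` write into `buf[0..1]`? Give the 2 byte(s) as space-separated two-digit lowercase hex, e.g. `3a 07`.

kind (2b) val=1 bits=0x1 at bit 0: 0x0001
flags (12b) val=3005 bits=0xbbd at bit 2: 0x2ef5
seq (2b) val=1 bits=0x1 at bit 14: 0x6ef5
word = 0x6ef5 → little-endian bytes:
  [0]=0xf5  [1]=0x6e

f5 6e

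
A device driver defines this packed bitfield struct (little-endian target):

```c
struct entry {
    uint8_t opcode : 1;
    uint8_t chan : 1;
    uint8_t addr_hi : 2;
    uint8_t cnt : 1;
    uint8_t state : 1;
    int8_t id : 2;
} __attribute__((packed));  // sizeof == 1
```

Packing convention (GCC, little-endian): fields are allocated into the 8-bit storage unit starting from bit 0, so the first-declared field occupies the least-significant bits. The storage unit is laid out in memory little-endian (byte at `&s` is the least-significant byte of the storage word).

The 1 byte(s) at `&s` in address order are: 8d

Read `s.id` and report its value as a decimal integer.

-2

[0]=0x8d (little-endian) → word 0x8d
opcode:1 @ bit 0 → (0x8d>>0)&0x1 = 0x1
chan:1 @ bit 1 → (0x8d>>1)&0x1 = 0x0
addr_hi:2 @ bit 2 → (0x8d>>2)&0x3 = 0x3
cnt:1 @ bit 4 → (0x8d>>4)&0x1 = 0x0
state:1 @ bit 5 → (0x8d>>5)&0x1 = 0x0
id:2 @ bit 6 → (0x8d>>6)&0x3 = 0x2  ←
id signed 2b, MSB=1: 2 - 4 = -2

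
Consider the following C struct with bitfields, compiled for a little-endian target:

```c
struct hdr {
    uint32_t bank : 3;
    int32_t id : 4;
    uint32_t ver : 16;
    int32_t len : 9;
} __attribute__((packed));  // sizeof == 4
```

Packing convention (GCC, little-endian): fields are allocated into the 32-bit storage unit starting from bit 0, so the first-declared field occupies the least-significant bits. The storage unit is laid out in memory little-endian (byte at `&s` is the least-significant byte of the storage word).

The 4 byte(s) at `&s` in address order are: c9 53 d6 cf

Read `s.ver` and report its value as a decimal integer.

[0]=0xc9 [1]=0x53 [2]=0xd6 [3]=0xcf (little-endian) → word 0xcfd653c9
bank:3 @ bit 0 → (0xcfd653c9>>0)&0x7 = 0x1
id:4 @ bit 3 → (0xcfd653c9>>3)&0xf = 0x9
ver:16 @ bit 7 → (0xcfd653c9>>7)&0xffff = 0xaca7  ←
len:9 @ bit 23 → (0xcfd653c9>>23)&0x1ff = 0x19f

44199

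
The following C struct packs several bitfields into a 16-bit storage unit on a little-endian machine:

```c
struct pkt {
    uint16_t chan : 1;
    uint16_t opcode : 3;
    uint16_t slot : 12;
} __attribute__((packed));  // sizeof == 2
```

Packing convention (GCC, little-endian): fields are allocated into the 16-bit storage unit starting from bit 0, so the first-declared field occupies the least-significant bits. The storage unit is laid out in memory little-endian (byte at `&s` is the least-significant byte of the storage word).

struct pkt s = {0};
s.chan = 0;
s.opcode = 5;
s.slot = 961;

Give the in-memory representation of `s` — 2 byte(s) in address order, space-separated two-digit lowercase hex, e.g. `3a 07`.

chan:1 = 0 → 0x0 << 0 → word 0x0000
opcode:3 = 5 → 0x5 << 1 → word 0x000a
slot:12 = 961 → 0x3c1 << 4 → word 0x3c1a
word = 0x3c1a → little-endian bytes:
  [0]=0x1a  [1]=0x3c

1a 3c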